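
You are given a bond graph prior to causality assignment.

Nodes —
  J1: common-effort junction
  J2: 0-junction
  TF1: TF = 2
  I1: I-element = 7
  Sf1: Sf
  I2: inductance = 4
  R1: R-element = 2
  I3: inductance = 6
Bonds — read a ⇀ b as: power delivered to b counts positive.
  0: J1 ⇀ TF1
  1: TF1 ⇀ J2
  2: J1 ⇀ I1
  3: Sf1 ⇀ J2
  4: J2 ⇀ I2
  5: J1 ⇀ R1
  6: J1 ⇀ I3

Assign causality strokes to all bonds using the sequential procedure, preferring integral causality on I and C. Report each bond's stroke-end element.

β0 stroke at TF1
β1 stroke at J2
β2 stroke at I1
β3 stroke at Sf1
β4 stroke at I2
β5 stroke at J1
β6 stroke at I3

b3 →Sf1  (Sf1 fixes flow; stroke at Sf1)
b2 →I1  (I1 outputs flow p/I1)
b4 →I2  (I2 integral (f out))
b1 →J2  (closing 0-jn rule on J2)
b0 →TF1  (through TF1, causality passes straight; one stroke at TF1)
b6 →I3  (I3 integral (f out))
b5 →J1  (J1 needs exactly one e-in)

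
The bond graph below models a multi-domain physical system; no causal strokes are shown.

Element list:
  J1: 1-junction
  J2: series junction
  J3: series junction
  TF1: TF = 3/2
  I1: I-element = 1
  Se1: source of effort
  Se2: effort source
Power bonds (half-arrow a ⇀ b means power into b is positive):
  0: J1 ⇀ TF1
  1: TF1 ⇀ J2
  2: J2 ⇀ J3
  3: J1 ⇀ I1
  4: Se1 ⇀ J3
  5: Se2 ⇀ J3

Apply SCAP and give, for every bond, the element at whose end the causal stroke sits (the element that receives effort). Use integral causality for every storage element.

b0 |J1
b1 |TF1
b2 |J2
b3 |I1
b4 |J3
b5 |J3

bond 4 |J3  (Se1 fixes effort; stroke away)
bond 5 |J3  (Se2: effort source, stroke at far end)
bond 2 |J2  (only one flow-in slot at J3)
bond 1 |TF1  (only one flow-in slot at J2)
bond 0 |J1  (through TF1, causality passes straight; one stroke at TF1)
bond 3 |I1  (closing 1-jn rule on J1)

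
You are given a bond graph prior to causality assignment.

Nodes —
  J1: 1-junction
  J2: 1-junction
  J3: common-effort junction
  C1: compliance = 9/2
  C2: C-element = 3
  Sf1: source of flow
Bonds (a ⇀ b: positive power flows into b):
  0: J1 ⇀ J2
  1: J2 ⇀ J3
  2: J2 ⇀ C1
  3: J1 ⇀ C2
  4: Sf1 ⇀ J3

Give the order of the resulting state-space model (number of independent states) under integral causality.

β4 stroke at Sf1  (source Sf1 imposes f)
β1 stroke at J3  (J3 needs exactly one e-in)
β0 stroke at J2  (1-jn J2 has f-setter on 1)
β2 stroke at J2  (1-jn J2 has f-setter on 1)
β3 stroke at J1  (J1: bond 0 brought flow, rest push out)

2  (C1, C2 all integral)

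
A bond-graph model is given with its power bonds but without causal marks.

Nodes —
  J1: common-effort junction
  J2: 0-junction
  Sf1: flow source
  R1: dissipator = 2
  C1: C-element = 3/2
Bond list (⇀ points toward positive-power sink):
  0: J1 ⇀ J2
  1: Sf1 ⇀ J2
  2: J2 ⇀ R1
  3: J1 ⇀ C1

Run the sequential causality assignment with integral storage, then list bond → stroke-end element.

#1 →Sf1  (Sf1 fixes flow; stroke at Sf1)
#3 →J1  (C1 integral (e out))
#0 →J2  (J1: bond 3 brought effort, rest push out)
#2 →R1  (common-e at J2 fixed by 0)

b0 |J2
b1 |Sf1
b2 |R1
b3 |J1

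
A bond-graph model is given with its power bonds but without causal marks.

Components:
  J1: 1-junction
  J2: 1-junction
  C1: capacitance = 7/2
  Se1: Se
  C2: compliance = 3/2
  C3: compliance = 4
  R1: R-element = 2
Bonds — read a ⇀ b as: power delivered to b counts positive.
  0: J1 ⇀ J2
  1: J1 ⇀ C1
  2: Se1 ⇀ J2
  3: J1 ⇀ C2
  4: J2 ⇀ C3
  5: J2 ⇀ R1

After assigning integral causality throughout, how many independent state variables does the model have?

b2 stroke→J2  (source Se1 imposes e)
b1 stroke→J1  (prefer integral on C1)
b3 stroke→J1  (C2 integral (e out))
b0 stroke→J2  (J1: last free bond brings flow in)
b4 stroke→J2  (prefer integral on C3)
b5 stroke→R1  (closing 1-jn rule on J2)

3  (C1, C2, C3 all integral)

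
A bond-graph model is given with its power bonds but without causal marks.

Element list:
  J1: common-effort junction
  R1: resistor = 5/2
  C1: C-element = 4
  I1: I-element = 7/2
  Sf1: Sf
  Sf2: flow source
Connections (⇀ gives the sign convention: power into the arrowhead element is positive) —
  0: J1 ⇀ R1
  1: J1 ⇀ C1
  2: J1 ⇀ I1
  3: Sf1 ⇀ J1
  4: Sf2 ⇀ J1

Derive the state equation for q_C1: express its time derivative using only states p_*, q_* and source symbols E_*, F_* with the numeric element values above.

b3 stroke→Sf1  (Sf1 (Sf) sets flow on bond)
b4 stroke→Sf2  (source Sf2 imposes f)
b1 stroke→J1  (C1 outputs effort q/C1)
b0 stroke→R1  (J1 effort already set via bond 1)
b2 stroke→I1  (J1: bond 1 brought effort, rest push out)

dq_C1/dt = F_Sf1 + F_Sf2 - 2*p_I1/7 - q_C1/10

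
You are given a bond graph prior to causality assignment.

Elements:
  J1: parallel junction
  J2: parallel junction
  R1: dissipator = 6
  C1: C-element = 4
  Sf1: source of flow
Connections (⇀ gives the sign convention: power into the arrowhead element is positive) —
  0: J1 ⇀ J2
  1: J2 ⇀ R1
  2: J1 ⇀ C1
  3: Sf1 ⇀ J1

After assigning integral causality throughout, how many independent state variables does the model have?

1  (C1 all integral)

β3 |Sf1  (Sf1: flow source, stroke at near end)
β2 |J1  (C1 integral (e out))
β0 |J2  (J1: bond 2 brought effort, rest push out)
β1 |R1  (J2: bond 0 brought effort, rest push out)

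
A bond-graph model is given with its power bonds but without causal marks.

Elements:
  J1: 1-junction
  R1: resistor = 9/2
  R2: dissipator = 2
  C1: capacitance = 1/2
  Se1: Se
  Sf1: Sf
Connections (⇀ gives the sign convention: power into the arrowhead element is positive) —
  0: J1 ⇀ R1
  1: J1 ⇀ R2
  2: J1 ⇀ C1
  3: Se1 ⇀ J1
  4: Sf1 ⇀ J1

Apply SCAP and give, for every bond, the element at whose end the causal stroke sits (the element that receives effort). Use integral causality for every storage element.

bond 3 stroke→J1  (source Se1 imposes e)
bond 4 stroke→Sf1  (Sf1 fixes flow; stroke at Sf1)
bond 0 stroke→J1  (1-jn J1 has f-setter on 4)
bond 1 stroke→J1  (common-f at J1 fixed by 4)
bond 2 stroke→J1  (1-jn J1 has f-setter on 4)

b0 stroke→J1
b1 stroke→J1
b2 stroke→J1
b3 stroke→J1
b4 stroke→Sf1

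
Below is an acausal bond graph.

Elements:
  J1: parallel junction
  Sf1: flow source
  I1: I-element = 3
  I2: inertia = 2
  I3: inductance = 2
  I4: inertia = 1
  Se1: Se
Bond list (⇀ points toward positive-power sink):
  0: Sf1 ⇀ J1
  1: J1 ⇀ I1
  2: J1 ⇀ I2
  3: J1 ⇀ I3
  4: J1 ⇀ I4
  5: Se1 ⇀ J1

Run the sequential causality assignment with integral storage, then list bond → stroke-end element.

bond 0 →Sf1  (Sf1: flow source, stroke at near end)
bond 5 →J1  (Se1 (Se) sets effort on bond)
bond 1 →I1  (common-e at J1 fixed by 5)
bond 2 →I2  (0-jn J1 has e-setter on 5)
bond 3 →I3  (J1 effort already set via bond 5)
bond 4 →I4  (J1 effort already set via bond 5)

bond 0 stroke→Sf1
bond 1 stroke→I1
bond 2 stroke→I2
bond 3 stroke→I3
bond 4 stroke→I4
bond 5 stroke→J1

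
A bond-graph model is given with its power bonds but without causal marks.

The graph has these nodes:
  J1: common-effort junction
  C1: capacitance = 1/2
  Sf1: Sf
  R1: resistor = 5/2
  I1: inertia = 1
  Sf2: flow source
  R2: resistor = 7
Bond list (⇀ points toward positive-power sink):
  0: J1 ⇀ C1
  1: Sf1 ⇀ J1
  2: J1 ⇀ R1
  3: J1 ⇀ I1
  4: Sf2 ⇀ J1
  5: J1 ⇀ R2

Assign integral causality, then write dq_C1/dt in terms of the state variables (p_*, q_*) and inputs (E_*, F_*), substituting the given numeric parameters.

dq_C1/dt = F_Sf1 + F_Sf2 - p_I1 - 38*q_C1/35

#1 stroke→Sf1  (Sf1 (Sf) sets flow on bond)
#4 stroke→Sf2  (Sf2 (Sf) sets flow on bond)
#0 stroke→J1  (prefer integral on C1)
#2 stroke→R1  (0-jn J1 has e-setter on 0)
#3 stroke→I1  (0-jn J1 has e-setter on 0)
#5 stroke→R2  (J1: bond 0 brought effort, rest push out)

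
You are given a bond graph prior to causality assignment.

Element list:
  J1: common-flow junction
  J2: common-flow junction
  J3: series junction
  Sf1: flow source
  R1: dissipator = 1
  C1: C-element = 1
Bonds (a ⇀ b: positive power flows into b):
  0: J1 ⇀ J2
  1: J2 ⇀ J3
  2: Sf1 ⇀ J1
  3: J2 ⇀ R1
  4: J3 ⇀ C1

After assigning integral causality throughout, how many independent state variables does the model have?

b2 stroke→Sf1  (source Sf1 imposes f)
b0 stroke→J1  (1-jn J1 has f-setter on 2)
b1 stroke→J2  (common-f at J2 fixed by 0)
b3 stroke→J2  (common-f at J2 fixed by 0)
b4 stroke→J3  (common-f at J3 fixed by 1)

1  (C1 all integral)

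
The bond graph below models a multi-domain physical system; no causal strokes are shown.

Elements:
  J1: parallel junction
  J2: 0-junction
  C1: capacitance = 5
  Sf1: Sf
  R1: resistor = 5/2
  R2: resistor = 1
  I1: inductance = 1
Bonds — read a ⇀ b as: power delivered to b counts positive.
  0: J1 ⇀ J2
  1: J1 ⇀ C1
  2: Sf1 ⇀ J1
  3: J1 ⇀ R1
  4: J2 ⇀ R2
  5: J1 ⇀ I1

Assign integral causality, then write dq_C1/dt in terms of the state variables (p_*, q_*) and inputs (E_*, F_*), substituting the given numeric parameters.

b2 stroke→Sf1  (Sf1 fixes flow; stroke at Sf1)
b1 stroke→J1  (prefer integral on C1)
b0 stroke→J2  (J1: bond 1 brought effort, rest push out)
b3 stroke→R1  (common-e at J1 fixed by 1)
b5 stroke→I1  (J1: bond 1 brought effort, rest push out)
b4 stroke→R2  (J2 effort already set via bond 0)

dq_C1/dt = F_Sf1 - p_I1 - 7*q_C1/25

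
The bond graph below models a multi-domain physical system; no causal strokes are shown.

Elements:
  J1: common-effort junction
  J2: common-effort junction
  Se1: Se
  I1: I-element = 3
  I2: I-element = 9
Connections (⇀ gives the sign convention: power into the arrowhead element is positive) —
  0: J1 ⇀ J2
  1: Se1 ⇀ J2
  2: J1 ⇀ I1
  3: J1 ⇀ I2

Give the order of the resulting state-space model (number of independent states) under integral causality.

2  (I1, I2 all integral)

β1 stroke→J2  (Se1 (Se) sets effort on bond)
β0 stroke→J1  (J2: bond 1 brought effort, rest push out)
β2 stroke→I1  (common-e at J1 fixed by 0)
β3 stroke→I2  (0-jn J1 has e-setter on 0)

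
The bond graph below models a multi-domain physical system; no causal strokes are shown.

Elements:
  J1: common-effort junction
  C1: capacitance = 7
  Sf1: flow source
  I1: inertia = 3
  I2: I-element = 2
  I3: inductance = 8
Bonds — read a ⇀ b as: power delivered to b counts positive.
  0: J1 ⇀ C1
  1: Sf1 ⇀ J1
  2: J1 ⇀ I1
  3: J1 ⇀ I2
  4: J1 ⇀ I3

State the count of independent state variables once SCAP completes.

β1 |Sf1  (source Sf1 imposes f)
β0 |J1  (C1: C, integral causality)
β2 |I1  (0-jn J1 has e-setter on 0)
β3 |I2  (common-e at J1 fixed by 0)
β4 |I3  (0-jn J1 has e-setter on 0)

4  (C1, I1, I2, I3 all integral)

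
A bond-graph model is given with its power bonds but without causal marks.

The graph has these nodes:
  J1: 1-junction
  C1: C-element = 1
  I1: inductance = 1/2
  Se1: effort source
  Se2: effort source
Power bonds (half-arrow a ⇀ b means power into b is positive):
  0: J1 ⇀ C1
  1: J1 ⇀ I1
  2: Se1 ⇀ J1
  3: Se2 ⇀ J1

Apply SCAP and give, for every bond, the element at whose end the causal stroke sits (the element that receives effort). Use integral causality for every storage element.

β2 stroke at J1  (Se1: effort source, stroke at far end)
β3 stroke at J1  (Se2 (Se) sets effort on bond)
β0 stroke at J1  (C1: C, integral causality)
β1 stroke at I1  (J1: last free bond brings flow in)

b0 |J1
b1 |I1
b2 |J1
b3 |J1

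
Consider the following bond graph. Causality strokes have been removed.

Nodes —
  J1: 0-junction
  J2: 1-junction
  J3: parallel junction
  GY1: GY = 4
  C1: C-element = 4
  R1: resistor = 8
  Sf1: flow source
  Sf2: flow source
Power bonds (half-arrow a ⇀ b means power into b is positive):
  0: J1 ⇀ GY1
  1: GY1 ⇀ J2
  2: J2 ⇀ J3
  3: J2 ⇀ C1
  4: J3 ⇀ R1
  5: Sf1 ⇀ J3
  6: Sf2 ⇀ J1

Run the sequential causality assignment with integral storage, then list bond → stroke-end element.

β5 |Sf1  (Sf1: flow source, stroke at near end)
β6 |Sf2  (source Sf2 imposes f)
β0 |J1  (J1 needs exactly one e-in)
β1 |J2  (GY GY1: same side as bond 0)
β3 |J2  (C1: C, integral causality)
β2 |J3  (only one flow-in slot at J2)
β4 |R1  (J3: bond 2 brought effort, rest push out)

#0 stroke→J1
#1 stroke→J2
#2 stroke→J3
#3 stroke→J2
#4 stroke→R1
#5 stroke→Sf1
#6 stroke→Sf2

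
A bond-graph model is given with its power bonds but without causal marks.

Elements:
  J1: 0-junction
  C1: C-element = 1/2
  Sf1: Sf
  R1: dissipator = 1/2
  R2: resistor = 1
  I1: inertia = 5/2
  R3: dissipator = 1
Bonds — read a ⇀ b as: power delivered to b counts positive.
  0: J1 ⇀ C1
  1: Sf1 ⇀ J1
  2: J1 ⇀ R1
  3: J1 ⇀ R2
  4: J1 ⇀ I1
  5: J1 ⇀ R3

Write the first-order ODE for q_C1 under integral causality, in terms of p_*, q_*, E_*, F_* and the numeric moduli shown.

dq_C1/dt = F_Sf1 - 2*p_I1/5 - 8*q_C1

b1 stroke at Sf1  (source Sf1 imposes f)
b0 stroke at J1  (C1 outputs effort q/C1)
b2 stroke at R1  (J1 effort already set via bond 0)
b3 stroke at R2  (0-jn J1 has e-setter on 0)
b4 stroke at I1  (J1 effort already set via bond 0)
b5 stroke at R3  (J1: bond 0 brought effort, rest push out)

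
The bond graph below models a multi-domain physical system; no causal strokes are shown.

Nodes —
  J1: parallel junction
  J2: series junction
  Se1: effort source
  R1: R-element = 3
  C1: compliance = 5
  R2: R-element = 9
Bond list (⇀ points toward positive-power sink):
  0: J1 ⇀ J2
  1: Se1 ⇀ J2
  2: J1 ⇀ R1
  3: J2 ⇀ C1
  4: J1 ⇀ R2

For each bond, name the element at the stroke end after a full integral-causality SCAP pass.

β0 stroke at J1
β1 stroke at J2
β2 stroke at R1
β3 stroke at J2
β4 stroke at R2

b1 stroke at J2  (source Se1 imposes e)
b3 stroke at J2  (C1 integral (e out))
b0 stroke at J1  (J2: last free bond brings flow in)
b2 stroke at R1  (common-e at J1 fixed by 0)
b4 stroke at R2  (J1 effort already set via bond 0)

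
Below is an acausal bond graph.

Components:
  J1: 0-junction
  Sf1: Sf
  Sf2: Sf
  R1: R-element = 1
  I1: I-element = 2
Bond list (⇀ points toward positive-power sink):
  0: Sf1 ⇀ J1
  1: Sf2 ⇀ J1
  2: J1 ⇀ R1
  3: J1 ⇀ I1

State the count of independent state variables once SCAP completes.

β0 stroke→Sf1  (Sf1: flow source, stroke at near end)
β1 stroke→Sf2  (Sf2 (Sf) sets flow on bond)
β3 stroke→I1  (I1 outputs flow p/I1)
β2 stroke→J1  (only one effort-in slot at J1)

1  (I1 all integral)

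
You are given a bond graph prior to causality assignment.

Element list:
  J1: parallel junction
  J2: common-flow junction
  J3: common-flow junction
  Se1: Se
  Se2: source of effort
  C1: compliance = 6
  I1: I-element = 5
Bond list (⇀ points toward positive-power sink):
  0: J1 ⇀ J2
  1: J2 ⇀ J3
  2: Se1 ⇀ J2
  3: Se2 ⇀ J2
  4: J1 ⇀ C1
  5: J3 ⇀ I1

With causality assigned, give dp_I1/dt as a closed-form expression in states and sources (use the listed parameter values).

dp_I1/dt = E_Se1 + E_Se2 + q_C1/6

β2 |J2  (Se1 (Se) sets effort on bond)
β3 |J2  (Se2 (Se) sets effort on bond)
β4 |J1  (C1 integral (e out))
β0 |J2  (J1: bond 4 brought effort, rest push out)
β1 |J3  (J2: last free bond brings flow in)
β5 |I1  (closing 1-jn rule on J3)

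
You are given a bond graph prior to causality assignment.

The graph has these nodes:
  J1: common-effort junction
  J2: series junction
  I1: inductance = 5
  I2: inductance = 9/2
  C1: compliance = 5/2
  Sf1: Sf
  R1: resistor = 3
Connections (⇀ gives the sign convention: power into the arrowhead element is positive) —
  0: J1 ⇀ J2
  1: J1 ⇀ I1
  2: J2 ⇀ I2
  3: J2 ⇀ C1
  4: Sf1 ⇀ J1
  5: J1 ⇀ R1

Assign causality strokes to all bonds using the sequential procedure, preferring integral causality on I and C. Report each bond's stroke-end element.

b4 |Sf1  (source Sf1 imposes f)
b1 |I1  (I1 integral (f out))
b2 |I2  (I2 integral (f out))
b0 |J2  (J2 flow already set via bond 2)
b3 |J2  (J2: bond 2 brought flow, rest push out)
b5 |J1  (only one effort-in slot at J1)

b0 →J2
b1 →I1
b2 →I2
b3 →J2
b4 →Sf1
b5 →J1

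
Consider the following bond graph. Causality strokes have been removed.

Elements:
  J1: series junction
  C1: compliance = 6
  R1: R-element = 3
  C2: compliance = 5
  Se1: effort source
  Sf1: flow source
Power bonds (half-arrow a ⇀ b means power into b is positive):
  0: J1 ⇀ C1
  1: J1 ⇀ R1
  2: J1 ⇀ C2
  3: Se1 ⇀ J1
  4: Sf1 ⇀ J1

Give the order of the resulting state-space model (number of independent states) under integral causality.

b3 stroke at J1  (Se1: effort source, stroke at far end)
b4 stroke at Sf1  (Sf1 (Sf) sets flow on bond)
b0 stroke at J1  (1-jn J1 has f-setter on 4)
b1 stroke at J1  (1-jn J1 has f-setter on 4)
b2 stroke at J1  (J1 flow already set via bond 4)

2  (C1, C2 all integral)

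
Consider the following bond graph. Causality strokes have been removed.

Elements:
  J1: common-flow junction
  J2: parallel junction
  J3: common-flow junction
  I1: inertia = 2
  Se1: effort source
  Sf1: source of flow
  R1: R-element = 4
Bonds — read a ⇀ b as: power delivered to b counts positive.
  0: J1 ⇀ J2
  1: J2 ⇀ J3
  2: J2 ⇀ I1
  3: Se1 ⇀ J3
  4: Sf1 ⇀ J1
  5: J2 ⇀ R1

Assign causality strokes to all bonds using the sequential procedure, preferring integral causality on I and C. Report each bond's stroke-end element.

bond 0 |J1
bond 1 |J2
bond 2 |I1
bond 3 |J3
bond 4 |Sf1
bond 5 |R1

β3 |J3  (Se1 fixes effort; stroke away)
β4 |Sf1  (source Sf1 imposes f)
β0 |J1  (J1 flow already set via bond 4)
β1 |J2  (J3 needs exactly one f-in)
β2 |I1  (J2 effort already set via bond 1)
β5 |R1  (J2: bond 1 brought effort, rest push out)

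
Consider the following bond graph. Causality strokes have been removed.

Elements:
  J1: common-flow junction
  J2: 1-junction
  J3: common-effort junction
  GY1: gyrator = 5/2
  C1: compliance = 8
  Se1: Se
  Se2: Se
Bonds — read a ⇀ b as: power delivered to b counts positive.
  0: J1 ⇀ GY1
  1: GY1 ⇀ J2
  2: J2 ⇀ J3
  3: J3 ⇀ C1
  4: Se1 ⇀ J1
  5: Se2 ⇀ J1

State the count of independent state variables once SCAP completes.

1  (C1 all integral)

#4 |J1  (source Se1 imposes e)
#5 |J1  (Se2 fixes effort; stroke away)
#0 |GY1  (closing 1-jn rule on J1)
#1 |GY1  (GY1: gyrator matches bond 0)
#2 |J2  (J2: bond 1 brought flow, rest push out)
#3 |J3  (J3 needs exactly one e-in)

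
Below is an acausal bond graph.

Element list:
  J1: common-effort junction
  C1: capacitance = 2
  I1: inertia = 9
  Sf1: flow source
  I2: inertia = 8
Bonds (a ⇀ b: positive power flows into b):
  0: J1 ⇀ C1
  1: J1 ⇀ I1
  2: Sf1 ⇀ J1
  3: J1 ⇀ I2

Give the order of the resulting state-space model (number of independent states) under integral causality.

3  (C1, I1, I2 all integral)

β2 stroke at Sf1  (Sf1 fixes flow; stroke at Sf1)
β0 stroke at J1  (C1 outputs effort q/C1)
β1 stroke at I1  (0-jn J1 has e-setter on 0)
β3 stroke at I2  (J1 effort already set via bond 0)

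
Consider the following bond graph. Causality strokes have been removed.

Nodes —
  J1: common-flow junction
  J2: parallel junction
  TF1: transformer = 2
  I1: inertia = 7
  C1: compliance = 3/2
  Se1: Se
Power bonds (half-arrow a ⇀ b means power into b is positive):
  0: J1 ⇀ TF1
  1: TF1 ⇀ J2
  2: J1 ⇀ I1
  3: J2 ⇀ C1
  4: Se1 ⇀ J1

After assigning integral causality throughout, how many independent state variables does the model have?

2  (C1, I1 all integral)

β4 stroke at J1  (source Se1 imposes e)
β2 stroke at I1  (I1 outputs flow p/I1)
β0 stroke at J1  (1-jn J1 has f-setter on 2)
β1 stroke at TF1  (TF TF1: opposite of bond 0)
β3 stroke at J2  (closing 0-jn rule on J2)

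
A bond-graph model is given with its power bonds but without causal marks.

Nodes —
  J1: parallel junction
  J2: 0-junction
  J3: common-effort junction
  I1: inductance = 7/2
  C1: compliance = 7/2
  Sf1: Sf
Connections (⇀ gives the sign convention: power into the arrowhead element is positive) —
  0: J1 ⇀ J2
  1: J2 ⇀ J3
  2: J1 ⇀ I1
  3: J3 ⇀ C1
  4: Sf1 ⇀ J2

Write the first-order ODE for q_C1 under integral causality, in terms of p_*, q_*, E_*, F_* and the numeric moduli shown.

dq_C1/dt = F_Sf1 - 2*p_I1/7

b4 →Sf1  (Sf1 fixes flow; stroke at Sf1)
b2 →I1  (I1 integral (f out))
b0 →J1  (only one effort-in slot at J1)
b1 →J2  (J2: last free bond brings effort in)
b3 →J3  (closing 0-jn rule on J3)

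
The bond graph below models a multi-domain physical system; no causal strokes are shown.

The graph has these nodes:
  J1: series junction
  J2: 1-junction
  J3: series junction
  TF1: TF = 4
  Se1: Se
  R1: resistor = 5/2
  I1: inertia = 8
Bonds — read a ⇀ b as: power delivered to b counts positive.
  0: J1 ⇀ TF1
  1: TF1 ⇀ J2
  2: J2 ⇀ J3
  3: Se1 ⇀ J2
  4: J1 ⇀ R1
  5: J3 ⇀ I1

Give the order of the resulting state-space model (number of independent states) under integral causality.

bond 3 stroke→J2  (Se1 (Se) sets effort on bond)
bond 5 stroke→I1  (prefer integral on I1)
bond 2 stroke→J3  (1-jn J3 has f-setter on 5)
bond 1 stroke→J2  (1-jn J2 has f-setter on 2)
bond 0 stroke→TF1  (TF1 one-in-one-out from 1)
bond 4 stroke→J1  (1-jn J1 has f-setter on 0)

1  (I1 all integral)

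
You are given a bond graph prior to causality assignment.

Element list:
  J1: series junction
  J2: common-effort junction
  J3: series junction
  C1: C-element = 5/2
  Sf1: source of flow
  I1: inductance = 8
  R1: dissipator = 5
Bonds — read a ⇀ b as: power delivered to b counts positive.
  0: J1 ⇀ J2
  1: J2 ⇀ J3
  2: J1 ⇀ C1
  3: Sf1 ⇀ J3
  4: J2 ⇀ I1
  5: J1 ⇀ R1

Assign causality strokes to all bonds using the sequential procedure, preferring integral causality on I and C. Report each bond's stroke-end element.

#0 stroke at J2
#1 stroke at J3
#2 stroke at J1
#3 stroke at Sf1
#4 stroke at I1
#5 stroke at J1

bond 3 stroke at Sf1  (Sf1 fixes flow; stroke at Sf1)
bond 1 stroke at J3  (1-jn J3 has f-setter on 3)
bond 2 stroke at J1  (C1 outputs effort q/C1)
bond 4 stroke at I1  (I1: I, integral causality)
bond 0 stroke at J2  (closing 0-jn rule on J2)
bond 5 stroke at J1  (J1 flow already set via bond 0)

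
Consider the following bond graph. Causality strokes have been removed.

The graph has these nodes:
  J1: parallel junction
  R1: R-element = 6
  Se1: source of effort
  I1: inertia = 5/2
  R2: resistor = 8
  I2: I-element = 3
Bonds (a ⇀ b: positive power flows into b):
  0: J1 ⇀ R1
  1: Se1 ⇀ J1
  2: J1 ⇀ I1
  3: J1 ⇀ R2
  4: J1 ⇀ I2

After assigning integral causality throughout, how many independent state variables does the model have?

2  (I1, I2 all integral)

#1 →J1  (Se1 fixes effort; stroke away)
#0 →R1  (common-e at J1 fixed by 1)
#2 →I1  (common-e at J1 fixed by 1)
#3 →R2  (J1 effort already set via bond 1)
#4 →I2  (0-jn J1 has e-setter on 1)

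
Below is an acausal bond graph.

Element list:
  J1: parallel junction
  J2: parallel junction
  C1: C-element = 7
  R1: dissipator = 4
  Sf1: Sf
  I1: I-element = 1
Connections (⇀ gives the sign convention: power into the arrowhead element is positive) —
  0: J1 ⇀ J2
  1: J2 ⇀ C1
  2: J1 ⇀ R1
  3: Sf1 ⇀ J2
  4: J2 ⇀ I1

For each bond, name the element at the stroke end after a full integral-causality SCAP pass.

b0 |J1
b1 |J2
b2 |R1
b3 |Sf1
b4 |I1

bond 3 →Sf1  (Sf1 (Sf) sets flow on bond)
bond 1 →J2  (C1: C, integral causality)
bond 0 →J1  (0-jn J2 has e-setter on 1)
bond 4 →I1  (J2 effort already set via bond 1)
bond 2 →R1  (0-jn J1 has e-setter on 0)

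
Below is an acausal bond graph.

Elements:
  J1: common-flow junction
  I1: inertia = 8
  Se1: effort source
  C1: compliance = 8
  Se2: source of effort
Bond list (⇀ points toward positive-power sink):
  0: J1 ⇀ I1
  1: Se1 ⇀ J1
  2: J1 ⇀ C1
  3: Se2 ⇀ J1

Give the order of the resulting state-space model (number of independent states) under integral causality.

2  (C1, I1 all integral)

#1 stroke at J1  (source Se1 imposes e)
#3 stroke at J1  (Se2 fixes effort; stroke away)
#0 stroke at I1  (I1 integral (f out))
#2 stroke at J1  (common-f at J1 fixed by 0)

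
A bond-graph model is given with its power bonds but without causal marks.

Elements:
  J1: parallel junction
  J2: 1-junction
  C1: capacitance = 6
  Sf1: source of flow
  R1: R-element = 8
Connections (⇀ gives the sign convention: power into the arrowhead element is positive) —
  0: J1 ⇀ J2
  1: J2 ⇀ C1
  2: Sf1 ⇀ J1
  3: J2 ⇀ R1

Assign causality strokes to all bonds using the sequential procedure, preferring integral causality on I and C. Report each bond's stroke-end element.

#2 →Sf1  (Sf1: flow source, stroke at near end)
#0 →J1  (closing 0-jn rule on J1)
#1 →J2  (common-f at J2 fixed by 0)
#3 →J2  (common-f at J2 fixed by 0)

β0 stroke at J1
β1 stroke at J2
β2 stroke at Sf1
β3 stroke at J2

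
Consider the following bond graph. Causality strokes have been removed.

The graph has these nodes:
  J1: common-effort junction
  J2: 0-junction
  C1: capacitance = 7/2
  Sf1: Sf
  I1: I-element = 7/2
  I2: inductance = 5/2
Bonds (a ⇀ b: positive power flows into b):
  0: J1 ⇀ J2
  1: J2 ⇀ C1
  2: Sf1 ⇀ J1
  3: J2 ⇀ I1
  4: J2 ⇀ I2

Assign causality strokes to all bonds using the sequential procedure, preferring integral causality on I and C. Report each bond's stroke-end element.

#0 |J1
#1 |J2
#2 |Sf1
#3 |I1
#4 |I2

#2 |Sf1  (Sf1: flow source, stroke at near end)
#0 |J1  (J1 needs exactly one e-in)
#1 |J2  (C1 outputs effort q/C1)
#3 |I1  (common-e at J2 fixed by 1)
#4 |I2  (J2 effort already set via bond 1)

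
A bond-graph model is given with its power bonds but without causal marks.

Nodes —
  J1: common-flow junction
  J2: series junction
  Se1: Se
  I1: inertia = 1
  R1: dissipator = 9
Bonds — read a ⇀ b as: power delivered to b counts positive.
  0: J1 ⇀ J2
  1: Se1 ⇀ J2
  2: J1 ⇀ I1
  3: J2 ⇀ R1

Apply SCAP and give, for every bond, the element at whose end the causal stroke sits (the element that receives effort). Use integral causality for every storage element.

b0 stroke at J1
b1 stroke at J2
b2 stroke at I1
b3 stroke at J2

b1 stroke→J2  (Se1 (Se) sets effort on bond)
b2 stroke→I1  (I1 integral (f out))
b0 stroke→J1  (J1: bond 2 brought flow, rest push out)
b3 stroke→J2  (1-jn J2 has f-setter on 0)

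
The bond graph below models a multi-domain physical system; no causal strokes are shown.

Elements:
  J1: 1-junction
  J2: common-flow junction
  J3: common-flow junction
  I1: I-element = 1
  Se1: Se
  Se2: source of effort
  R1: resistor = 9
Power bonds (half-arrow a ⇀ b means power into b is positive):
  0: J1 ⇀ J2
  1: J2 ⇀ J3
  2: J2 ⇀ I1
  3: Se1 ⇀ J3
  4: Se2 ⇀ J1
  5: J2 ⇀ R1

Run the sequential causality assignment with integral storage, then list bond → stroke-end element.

#0 stroke at J2
#1 stroke at J2
#2 stroke at I1
#3 stroke at J3
#4 stroke at J1
#5 stroke at J2

β3 →J3  (source Se1 imposes e)
β4 →J1  (Se2: effort source, stroke at far end)
β0 →J2  (J1 needs exactly one f-in)
β1 →J2  (only one flow-in slot at J3)
β2 →I1  (I1 integral (f out))
β5 →J2  (1-jn J2 has f-setter on 2)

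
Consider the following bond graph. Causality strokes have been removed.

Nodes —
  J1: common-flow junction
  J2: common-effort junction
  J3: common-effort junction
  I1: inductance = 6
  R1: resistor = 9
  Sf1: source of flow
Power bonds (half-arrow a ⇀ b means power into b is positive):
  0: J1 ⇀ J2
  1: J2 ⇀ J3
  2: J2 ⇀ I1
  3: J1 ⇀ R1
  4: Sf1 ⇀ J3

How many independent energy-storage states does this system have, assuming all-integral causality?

1  (I1 all integral)

#4 stroke→Sf1  (Sf1 fixes flow; stroke at Sf1)
#1 stroke→J3  (J3: last free bond brings effort in)
#2 stroke→I1  (I1 outputs flow p/I1)
#0 stroke→J2  (only one effort-in slot at J2)
#3 stroke→J1  (common-f at J1 fixed by 0)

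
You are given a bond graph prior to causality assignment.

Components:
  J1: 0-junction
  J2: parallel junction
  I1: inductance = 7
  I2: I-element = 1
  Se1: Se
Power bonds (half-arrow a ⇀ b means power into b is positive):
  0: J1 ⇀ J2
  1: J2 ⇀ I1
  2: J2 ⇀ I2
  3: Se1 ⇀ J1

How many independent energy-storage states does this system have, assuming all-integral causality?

2  (I1, I2 all integral)

b3 stroke→J1  (source Se1 imposes e)
b0 stroke→J2  (0-jn J1 has e-setter on 3)
b1 stroke→I1  (J2: bond 0 brought effort, rest push out)
b2 stroke→I2  (common-e at J2 fixed by 0)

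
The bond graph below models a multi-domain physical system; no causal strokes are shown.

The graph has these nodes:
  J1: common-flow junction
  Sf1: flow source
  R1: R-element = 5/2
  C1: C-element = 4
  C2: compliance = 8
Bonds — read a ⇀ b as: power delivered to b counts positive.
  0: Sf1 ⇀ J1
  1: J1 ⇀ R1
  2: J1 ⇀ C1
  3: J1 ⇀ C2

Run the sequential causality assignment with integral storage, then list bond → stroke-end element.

b0 stroke→Sf1
b1 stroke→J1
b2 stroke→J1
b3 stroke→J1

#0 |Sf1  (source Sf1 imposes f)
#1 |J1  (J1 flow already set via bond 0)
#2 |J1  (common-f at J1 fixed by 0)
#3 |J1  (J1 flow already set via bond 0)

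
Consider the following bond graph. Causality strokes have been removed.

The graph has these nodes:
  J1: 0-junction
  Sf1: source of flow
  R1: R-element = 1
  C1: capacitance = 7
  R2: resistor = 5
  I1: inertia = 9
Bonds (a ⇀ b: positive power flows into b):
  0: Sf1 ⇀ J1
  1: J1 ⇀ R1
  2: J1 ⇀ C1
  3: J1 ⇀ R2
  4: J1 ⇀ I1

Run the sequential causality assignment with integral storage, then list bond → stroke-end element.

#0 →Sf1
#1 →R1
#2 →J1
#3 →R2
#4 →I1

β0 stroke at Sf1  (Sf1: flow source, stroke at near end)
β2 stroke at J1  (C1 outputs effort q/C1)
β1 stroke at R1  (J1 effort already set via bond 2)
β3 stroke at R2  (0-jn J1 has e-setter on 2)
β4 stroke at I1  (J1: bond 2 brought effort, rest push out)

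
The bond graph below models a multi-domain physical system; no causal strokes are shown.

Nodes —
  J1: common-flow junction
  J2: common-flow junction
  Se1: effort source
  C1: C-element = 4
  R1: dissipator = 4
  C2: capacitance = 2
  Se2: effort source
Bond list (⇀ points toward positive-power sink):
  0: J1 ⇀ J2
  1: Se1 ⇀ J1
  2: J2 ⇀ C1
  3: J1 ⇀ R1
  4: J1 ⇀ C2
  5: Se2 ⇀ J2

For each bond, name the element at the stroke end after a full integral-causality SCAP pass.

b1 stroke→J1  (Se1 (Se) sets effort on bond)
b5 stroke→J2  (Se2 (Se) sets effort on bond)
b2 stroke→J2  (prefer integral on C1)
b0 stroke→J1  (closing 1-jn rule on J2)
b4 stroke→J1  (prefer integral on C2)
b3 stroke→R1  (J1: last free bond brings flow in)

bond 0 |J1
bond 1 |J1
bond 2 |J2
bond 3 |R1
bond 4 |J1
bond 5 |J2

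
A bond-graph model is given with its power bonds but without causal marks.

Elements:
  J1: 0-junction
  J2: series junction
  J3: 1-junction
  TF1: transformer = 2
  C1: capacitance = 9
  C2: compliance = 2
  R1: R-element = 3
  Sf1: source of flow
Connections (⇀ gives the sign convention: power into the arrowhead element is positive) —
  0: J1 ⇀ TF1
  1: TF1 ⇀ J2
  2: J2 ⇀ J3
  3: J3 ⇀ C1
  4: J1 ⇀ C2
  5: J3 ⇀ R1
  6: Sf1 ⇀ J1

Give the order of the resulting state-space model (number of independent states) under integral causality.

2  (C1, C2 all integral)

bond 6 |Sf1  (Sf1: flow source, stroke at near end)
bond 3 |J3  (C1: C, integral causality)
bond 4 |J1  (prefer integral on C2)
bond 0 |TF1  (J1: bond 4 brought effort, rest push out)
bond 1 |J2  (TF1: transformer flips bond 0)
bond 2 |J3  (only one flow-in slot at J2)
bond 5 |R1  (J3: last free bond brings flow in)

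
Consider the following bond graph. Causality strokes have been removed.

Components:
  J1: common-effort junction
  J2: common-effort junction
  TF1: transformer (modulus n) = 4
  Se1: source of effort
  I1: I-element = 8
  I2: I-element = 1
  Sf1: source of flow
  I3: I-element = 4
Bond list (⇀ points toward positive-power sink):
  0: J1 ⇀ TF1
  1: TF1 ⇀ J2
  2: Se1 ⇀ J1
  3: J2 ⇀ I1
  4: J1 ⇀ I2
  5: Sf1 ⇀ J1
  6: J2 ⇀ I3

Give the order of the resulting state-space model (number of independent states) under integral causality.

β2 stroke→J1  (source Se1 imposes e)
β5 stroke→Sf1  (Sf1: flow source, stroke at near end)
β0 stroke→TF1  (0-jn J1 has e-setter on 2)
β4 stroke→I2  (0-jn J1 has e-setter on 2)
β1 stroke→J2  (TF1: transformer flips bond 0)
β3 stroke→I1  (0-jn J2 has e-setter on 1)
β6 stroke→I3  (common-e at J2 fixed by 1)

3  (I1, I2, I3 all integral)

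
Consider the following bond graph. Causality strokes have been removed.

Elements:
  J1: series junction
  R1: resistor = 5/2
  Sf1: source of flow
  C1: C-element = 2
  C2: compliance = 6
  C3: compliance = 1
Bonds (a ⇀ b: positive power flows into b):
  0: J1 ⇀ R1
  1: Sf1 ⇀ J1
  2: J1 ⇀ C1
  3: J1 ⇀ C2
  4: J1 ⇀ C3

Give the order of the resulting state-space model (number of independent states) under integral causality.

b1 |Sf1  (Sf1: flow source, stroke at near end)
b0 |J1  (1-jn J1 has f-setter on 1)
b2 |J1  (common-f at J1 fixed by 1)
b3 |J1  (J1 flow already set via bond 1)
b4 |J1  (J1 flow already set via bond 1)

3  (C1, C2, C3 all integral)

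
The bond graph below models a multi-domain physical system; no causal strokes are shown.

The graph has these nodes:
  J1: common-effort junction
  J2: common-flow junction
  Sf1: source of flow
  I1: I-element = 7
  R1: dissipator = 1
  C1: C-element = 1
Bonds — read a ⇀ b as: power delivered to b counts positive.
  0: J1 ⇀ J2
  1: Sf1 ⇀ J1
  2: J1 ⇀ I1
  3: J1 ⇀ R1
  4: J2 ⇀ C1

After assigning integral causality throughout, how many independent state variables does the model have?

2  (C1, I1 all integral)

β1 stroke→Sf1  (Sf1 fixes flow; stroke at Sf1)
β2 stroke→I1  (I1 outputs flow p/I1)
β4 stroke→J2  (C1: C, integral causality)
β0 stroke→J1  (closing 1-jn rule on J2)
β3 stroke→R1  (J1 effort already set via bond 0)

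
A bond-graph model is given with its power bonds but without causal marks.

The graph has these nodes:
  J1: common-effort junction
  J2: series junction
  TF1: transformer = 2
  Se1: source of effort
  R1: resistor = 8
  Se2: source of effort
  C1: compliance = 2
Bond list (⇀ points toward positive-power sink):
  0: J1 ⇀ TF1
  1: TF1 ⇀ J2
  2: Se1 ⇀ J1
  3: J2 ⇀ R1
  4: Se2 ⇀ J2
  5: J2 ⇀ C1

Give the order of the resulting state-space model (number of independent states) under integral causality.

1  (C1 all integral)

bond 2 stroke at J1  (source Se1 imposes e)
bond 4 stroke at J2  (Se2 (Se) sets effort on bond)
bond 0 stroke at TF1  (J1: bond 2 brought effort, rest push out)
bond 1 stroke at J2  (TF TF1: opposite of bond 0)
bond 5 stroke at J2  (prefer integral on C1)
bond 3 stroke at R1  (only one flow-in slot at J2)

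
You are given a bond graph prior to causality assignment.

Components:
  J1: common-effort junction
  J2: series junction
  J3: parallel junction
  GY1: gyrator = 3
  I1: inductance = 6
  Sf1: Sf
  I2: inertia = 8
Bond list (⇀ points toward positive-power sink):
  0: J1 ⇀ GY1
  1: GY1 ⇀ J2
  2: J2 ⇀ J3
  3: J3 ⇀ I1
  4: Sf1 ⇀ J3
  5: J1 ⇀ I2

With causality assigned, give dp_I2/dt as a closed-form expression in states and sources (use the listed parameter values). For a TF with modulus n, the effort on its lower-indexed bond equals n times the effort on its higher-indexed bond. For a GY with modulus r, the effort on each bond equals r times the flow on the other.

dp_I2/dt = -3*F_Sf1 + p_I1/2

bond 4 →Sf1  (Sf1 fixes flow; stroke at Sf1)
bond 3 →I1  (I1 integral (f out))
bond 2 →J3  (closing 0-jn rule on J3)
bond 1 →J2  (J2 flow already set via bond 2)
bond 0 →J1  (GY1: gyrator matches bond 1)
bond 5 →I2  (common-e at J1 fixed by 0)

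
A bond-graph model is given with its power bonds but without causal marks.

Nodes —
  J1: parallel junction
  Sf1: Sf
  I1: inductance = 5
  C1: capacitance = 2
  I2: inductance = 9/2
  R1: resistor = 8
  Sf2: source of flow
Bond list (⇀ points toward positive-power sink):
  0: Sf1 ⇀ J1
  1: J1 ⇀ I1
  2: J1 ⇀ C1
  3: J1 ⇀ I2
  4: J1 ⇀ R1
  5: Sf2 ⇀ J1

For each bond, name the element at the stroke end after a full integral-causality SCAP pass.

b0 →Sf1  (source Sf1 imposes f)
b5 →Sf2  (source Sf2 imposes f)
b1 →I1  (prefer integral on I1)
b2 →J1  (C1 integral (e out))
b3 →I2  (J1 effort already set via bond 2)
b4 →R1  (J1: bond 2 brought effort, rest push out)

bond 0 stroke at Sf1
bond 1 stroke at I1
bond 2 stroke at J1
bond 3 stroke at I2
bond 4 stroke at R1
bond 5 stroke at Sf2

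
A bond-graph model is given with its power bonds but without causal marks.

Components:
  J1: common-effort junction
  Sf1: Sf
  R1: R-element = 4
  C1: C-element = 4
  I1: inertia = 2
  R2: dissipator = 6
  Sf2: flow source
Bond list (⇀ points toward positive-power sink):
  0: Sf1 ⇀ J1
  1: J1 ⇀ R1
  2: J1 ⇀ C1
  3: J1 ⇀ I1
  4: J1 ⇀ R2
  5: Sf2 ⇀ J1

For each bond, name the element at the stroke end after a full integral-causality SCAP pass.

#0 →Sf1  (Sf1 (Sf) sets flow on bond)
#5 →Sf2  (Sf2 (Sf) sets flow on bond)
#2 →J1  (C1 outputs effort q/C1)
#1 →R1  (0-jn J1 has e-setter on 2)
#3 →I1  (J1 effort already set via bond 2)
#4 →R2  (J1: bond 2 brought effort, rest push out)

bond 0 stroke→Sf1
bond 1 stroke→R1
bond 2 stroke→J1
bond 3 stroke→I1
bond 4 stroke→R2
bond 5 stroke→Sf2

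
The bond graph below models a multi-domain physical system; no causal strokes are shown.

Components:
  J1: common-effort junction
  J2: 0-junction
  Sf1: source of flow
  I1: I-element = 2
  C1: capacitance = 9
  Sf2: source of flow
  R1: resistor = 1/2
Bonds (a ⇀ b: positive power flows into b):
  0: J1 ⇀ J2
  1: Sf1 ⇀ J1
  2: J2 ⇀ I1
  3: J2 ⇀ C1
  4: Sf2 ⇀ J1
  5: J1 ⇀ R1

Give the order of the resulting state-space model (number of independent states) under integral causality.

2  (C1, I1 all integral)

β1 |Sf1  (source Sf1 imposes f)
β4 |Sf2  (Sf2 (Sf) sets flow on bond)
β2 |I1  (prefer integral on I1)
β3 |J2  (C1 outputs effort q/C1)
β0 |J1  (J2 effort already set via bond 3)
β5 |R1  (J1 effort already set via bond 0)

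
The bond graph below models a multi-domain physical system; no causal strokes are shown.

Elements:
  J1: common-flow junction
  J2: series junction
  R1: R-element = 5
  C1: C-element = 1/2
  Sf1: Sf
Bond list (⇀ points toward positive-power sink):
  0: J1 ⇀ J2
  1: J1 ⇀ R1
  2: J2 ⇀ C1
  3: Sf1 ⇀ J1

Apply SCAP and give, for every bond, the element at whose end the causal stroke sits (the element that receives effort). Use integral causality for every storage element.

b3 →Sf1  (Sf1: flow source, stroke at near end)
b0 →J1  (J1: bond 3 brought flow, rest push out)
b1 →J1  (1-jn J1 has f-setter on 3)
b2 →J2  (1-jn J2 has f-setter on 0)

bond 0 stroke→J1
bond 1 stroke→J1
bond 2 stroke→J2
bond 3 stroke→Sf1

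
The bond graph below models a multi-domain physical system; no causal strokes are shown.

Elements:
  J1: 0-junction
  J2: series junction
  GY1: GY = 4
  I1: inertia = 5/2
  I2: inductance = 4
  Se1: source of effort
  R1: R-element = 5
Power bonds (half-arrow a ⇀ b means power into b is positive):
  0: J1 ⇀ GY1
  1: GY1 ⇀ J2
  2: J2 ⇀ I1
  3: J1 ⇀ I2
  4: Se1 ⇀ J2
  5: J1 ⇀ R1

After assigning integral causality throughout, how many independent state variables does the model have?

#4 stroke→J2  (Se1 fixes effort; stroke away)
#2 stroke→I1  (prefer integral on I1)
#1 stroke→J2  (J2 flow already set via bond 2)
#0 stroke→J1  (GY1 both-in/both-out from 1)
#3 stroke→I2  (0-jn J1 has e-setter on 0)
#5 stroke→R1  (common-e at J1 fixed by 0)

2  (I1, I2 all integral)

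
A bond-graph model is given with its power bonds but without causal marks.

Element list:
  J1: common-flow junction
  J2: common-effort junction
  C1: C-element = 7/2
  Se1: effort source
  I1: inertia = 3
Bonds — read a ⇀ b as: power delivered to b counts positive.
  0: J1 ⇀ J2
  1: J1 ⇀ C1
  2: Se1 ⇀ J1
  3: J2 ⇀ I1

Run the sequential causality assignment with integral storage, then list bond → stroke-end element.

β2 stroke→J1  (Se1 (Se) sets effort on bond)
β1 stroke→J1  (prefer integral on C1)
β0 stroke→J2  (J1 needs exactly one f-in)
β3 stroke→I1  (J2: bond 0 brought effort, rest push out)

b0 stroke at J2
b1 stroke at J1
b2 stroke at J1
b3 stroke at I1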